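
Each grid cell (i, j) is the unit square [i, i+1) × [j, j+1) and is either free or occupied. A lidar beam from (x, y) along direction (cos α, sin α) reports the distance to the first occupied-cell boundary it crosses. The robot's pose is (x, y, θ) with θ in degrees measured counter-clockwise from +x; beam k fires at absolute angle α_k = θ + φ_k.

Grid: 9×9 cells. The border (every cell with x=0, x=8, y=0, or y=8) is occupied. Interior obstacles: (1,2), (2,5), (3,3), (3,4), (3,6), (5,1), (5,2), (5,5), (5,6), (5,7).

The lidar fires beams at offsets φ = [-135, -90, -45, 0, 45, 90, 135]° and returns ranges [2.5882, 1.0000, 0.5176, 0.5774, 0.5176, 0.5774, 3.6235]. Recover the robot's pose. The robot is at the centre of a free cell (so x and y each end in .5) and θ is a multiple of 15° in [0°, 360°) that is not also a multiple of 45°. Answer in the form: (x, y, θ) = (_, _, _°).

(x, y, θ) = (4.5, 1.5, 300°)

The pose lattice has 39·16 = 624 candidates. Test each by forward raycasting.
  (7.5, 6.5, 60°): beam 1 = 1.9319 ≠ 2.5882 ✗
  (1.5, 4.5, 60°): beam 1 = 1.5529 ≠ 2.5882 ✗
  (7.5, 5.5, 75°): beam 1 = 1.0000 ≠ 2.5882 ✗
  (7.5, 2.5, 75°): beam 1 = 1.0000 ≠ 2.5882 ✗
  (6.5, 3.5, 300°): beam 3 = 1.9319 ≠ 0.5176 ✗
  …
  (4.5, 1.5, 300°): r_1=2.5882, r_2=1.0000, r_3=0.5176, r_4=0.5774, r_5=0.5176, r_6=0.5774, r_7=3.6235 — all match ✓
Only this pose fits every beam.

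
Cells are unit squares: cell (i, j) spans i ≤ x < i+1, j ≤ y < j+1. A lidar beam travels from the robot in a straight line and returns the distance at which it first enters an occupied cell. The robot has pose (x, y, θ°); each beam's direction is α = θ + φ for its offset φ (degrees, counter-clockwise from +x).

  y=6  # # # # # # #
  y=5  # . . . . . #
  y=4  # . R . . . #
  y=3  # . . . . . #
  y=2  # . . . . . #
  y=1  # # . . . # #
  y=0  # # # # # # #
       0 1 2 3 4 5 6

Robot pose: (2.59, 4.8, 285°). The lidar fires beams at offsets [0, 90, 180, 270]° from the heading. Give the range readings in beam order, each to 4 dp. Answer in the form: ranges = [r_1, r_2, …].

beam 1: φ=0°, α=285°
  cosα=0.2588 sinα=-0.9659 | (2,4) | tMaxX 1.5841 tMaxY 0.8282 | tΔX 3.8637 tΔY 1.0353
    t=0.8282 [y] (2,3)
    t=1.5841 [x] (3,3)
    t=1.8635 [y] (3,2)
    t=2.8988 [y] (3,1)
    t=3.9340 [y] (3,0) — stop
  → r_1 = 3.9340
beam 2: φ=90°, α=15°
  cosα=0.9659 sinα=0.2588 | (2,4) | tMaxX 0.4245 tMaxY 0.7727 | tΔX 1.0353 tΔY 3.8637
    t=0.4245 [x] (3,4)
    t=0.7727 [y] (3,5)
    t=1.4597 [x] (4,5)
    t=2.4950 [x] (5,5)
    t=3.5303 [x] (6,5) — stop
  → r_2 = 3.5303
beam 3: φ=180°, α=105°
  cosα=-0.2588 sinα=0.9659 | (2,4) | tMaxX 2.2796 tMaxY 0.2071 | tΔX 3.8637 tΔY 1.0353
    t=0.2071 [y] (2,5)
    t=1.2423 [y] (2,6) — stop
  → r_3 = 1.2423
beam 4: φ=270°, α=195°
  cosα=-0.9659 sinα=-0.2588 | (2,4) | tMaxX 0.6108 tMaxY 3.0910 | tΔX 1.0353 tΔY 3.8637
    t=0.6108 [x] (1,4)
    t=1.6461 [x] (0,4) — stop
  → r_4 = 1.6461

ranges = [3.9340, 3.5303, 1.2423, 1.6461]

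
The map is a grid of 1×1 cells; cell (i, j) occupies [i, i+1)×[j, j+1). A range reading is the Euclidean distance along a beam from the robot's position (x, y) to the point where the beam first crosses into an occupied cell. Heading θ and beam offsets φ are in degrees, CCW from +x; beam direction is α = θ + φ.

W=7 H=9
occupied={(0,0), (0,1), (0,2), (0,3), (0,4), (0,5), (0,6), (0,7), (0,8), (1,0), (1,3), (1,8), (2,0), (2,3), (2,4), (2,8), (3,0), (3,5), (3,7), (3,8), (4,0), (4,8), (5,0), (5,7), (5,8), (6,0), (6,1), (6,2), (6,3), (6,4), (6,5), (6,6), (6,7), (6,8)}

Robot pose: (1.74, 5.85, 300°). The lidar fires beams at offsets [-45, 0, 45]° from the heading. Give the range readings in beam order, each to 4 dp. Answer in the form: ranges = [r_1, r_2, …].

beam 1: φ=-45°, α=255°
  cosα=-0.2588 sinα=-0.9659 | (1,5) | tMaxX 2.8591 tMaxY 0.8800 | tΔX 3.8637 tΔY 1.0353
    t=0.8800 [y] (1,4)
    t=1.9153 [y] (1,3) — stop
  → r_1 = 1.9153
beam 2: φ=0°, α=300°
  cosα=0.5000 sinα=-0.8660 | (1,5) | tMaxX 0.5200 tMaxY 0.9815 | tΔX 2.0000 tΔY 1.1547
    t=0.5200 [x] (2,5)
    t=0.9815 [y] (2,4) — stop
  → r_2 = 0.9815
beam 3: φ=45°, α=345°
  cosα=0.9659 sinα=-0.2588 | (1,5) | tMaxX 0.2692 tMaxY 3.2841 | tΔX 1.0353 tΔY 3.8637
    t=0.2692 [x] (2,5)
    t=1.3044 [x] (3,5) — stop
  → r_3 = 1.3044

ranges = [1.9153, 0.9815, 1.3044]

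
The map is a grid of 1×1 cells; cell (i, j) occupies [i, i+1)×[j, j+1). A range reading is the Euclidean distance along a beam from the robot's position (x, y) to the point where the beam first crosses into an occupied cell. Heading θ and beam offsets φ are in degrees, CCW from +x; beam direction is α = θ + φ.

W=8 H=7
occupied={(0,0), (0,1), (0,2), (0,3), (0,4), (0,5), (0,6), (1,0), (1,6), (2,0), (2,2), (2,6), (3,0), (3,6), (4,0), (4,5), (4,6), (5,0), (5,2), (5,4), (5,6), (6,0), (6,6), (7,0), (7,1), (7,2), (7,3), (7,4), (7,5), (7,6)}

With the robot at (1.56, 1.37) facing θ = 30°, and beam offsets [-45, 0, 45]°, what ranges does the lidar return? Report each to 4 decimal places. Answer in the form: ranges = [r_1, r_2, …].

beam 1: φ=-45°, α=345°
  dir = (cos 345°, sin 345°) = (0.9659, -0.2588); from cell (1,1)
  next x-line at t=0.4555, next y-line at t=1.4296; Δt_x=1.0353, Δt_y=3.8637
    x: enter (2,1) at t=0.4555
    y: enter (2,0) at t=1.4296 ← occupied
  → r_1 = 1.4296
beam 2: φ=0°, α=30°
  dir = (cos 30°, sin 30°) = (0.8660, 0.5000); from cell (1,1)
  next x-line at t=0.5081, next y-line at t=1.2600; Δt_x=1.1547, Δt_y=2.0000
    x: enter (2,1) at t=0.5081
    y: enter (2,2) at t=1.2600 ← occupied
  → r_2 = 1.2600
beam 3: φ=45°, α=75°
  dir = (cos 75°, sin 75°) = (0.2588, 0.9659); from cell (1,1)
  next x-line at t=1.7000, next y-line at t=0.6522; Δt_x=3.8637, Δt_y=1.0353
    y: enter (1,2) at t=0.6522
    y: enter (1,3) at t=1.6875
    x: enter (2,3) at t=1.7000
    y: enter (2,4) at t=2.7228
    y: enter (2,5) at t=3.7581
    y: enter (2,6) at t=4.7933 ← occupied
  → r_3 = 4.7933

ranges = [1.4296, 1.2600, 4.7933]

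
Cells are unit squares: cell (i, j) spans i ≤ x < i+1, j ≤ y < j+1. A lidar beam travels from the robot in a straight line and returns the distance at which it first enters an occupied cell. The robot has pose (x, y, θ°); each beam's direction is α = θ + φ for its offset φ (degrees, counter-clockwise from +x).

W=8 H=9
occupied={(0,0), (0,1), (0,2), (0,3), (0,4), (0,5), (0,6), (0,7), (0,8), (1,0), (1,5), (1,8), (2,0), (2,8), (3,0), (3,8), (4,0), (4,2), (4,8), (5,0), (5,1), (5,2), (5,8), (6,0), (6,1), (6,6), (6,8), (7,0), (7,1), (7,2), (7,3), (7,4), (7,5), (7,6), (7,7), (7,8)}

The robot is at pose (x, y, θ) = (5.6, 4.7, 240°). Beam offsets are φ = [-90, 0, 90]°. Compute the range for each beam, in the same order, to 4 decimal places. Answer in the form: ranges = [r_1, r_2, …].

beam 1: φ=-90°, α=150°
  cosα=-0.8660 sinα=0.5000 | (5,4) | tMaxX 0.6928 tMaxY 0.6000 | tΔX 1.1547 tΔY 2.0000
    t=0.6000 [y] (5,5)
    t=0.6928 [x] (4,5)
    t=1.8475 [x] (3,5)
    t=2.6000 [y] (3,6)
    t=3.0022 [x] (2,6)
    t=4.1569 [x] (1,6)
    t=4.6000 [y] (1,7)
    t=5.3116 [x] (0,7) — stop
  → r_1 = 5.3116
beam 2: φ=0°, α=240°
  cosα=-0.5000 sinα=-0.8660 | (5,4) | tMaxX 1.2000 tMaxY 0.8083 | tΔX 2.0000 tΔY 1.1547
    t=0.8083 [y] (5,3)
    t=1.2000 [x] (4,3)
    t=1.9630 [y] (4,2) — stop
  → r_2 = 1.9630
beam 3: φ=90°, α=330°
  cosα=0.8660 sinα=-0.5000 | (5,4) | tMaxX 0.4619 tMaxY 1.4000 | tΔX 1.1547 tΔY 2.0000
    t=0.4619 [x] (6,4)
    t=1.4000 [y] (6,3)
    t=1.6166 [x] (7,3) — stop
  → r_3 = 1.6166

ranges = [5.3116, 1.9630, 1.6166]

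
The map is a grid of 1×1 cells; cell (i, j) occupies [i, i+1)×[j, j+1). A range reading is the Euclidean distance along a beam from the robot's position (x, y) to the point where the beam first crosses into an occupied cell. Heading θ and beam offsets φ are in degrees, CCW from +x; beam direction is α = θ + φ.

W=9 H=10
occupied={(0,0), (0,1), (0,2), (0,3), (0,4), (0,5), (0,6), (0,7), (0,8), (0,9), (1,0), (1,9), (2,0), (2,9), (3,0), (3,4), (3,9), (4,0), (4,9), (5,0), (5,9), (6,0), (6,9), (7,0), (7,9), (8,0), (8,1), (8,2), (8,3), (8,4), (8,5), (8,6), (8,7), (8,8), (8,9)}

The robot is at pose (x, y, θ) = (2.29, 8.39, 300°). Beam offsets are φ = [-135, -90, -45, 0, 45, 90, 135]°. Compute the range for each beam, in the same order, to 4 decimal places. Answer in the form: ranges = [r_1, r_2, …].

beam 1: φ=-135°, α=165°
  direction (-0.9659, 0.2588); cell (2,8); t to first gridline: x 0.3002, y 2.3569 (then +1.0353 / +3.8637)
    (1,8) via x @ 0.3002
    (0,8) via x @ 1.3355  # hit
  → r_1 = 1.3355
beam 2: φ=-90°, α=210°
  direction (-0.8660, -0.5000); cell (2,8); t to first gridline: x 0.3349, y 0.7800 (then +1.1547 / +2.0000)
    (1,8) via x @ 0.3349
    (1,7) via y @ 0.7800
    (0,7) via x @ 1.4896  # hit
  → r_2 = 1.4896
beam 3: φ=-45°, α=255°
  direction (-0.2588, -0.9659); cell (2,8); t to first gridline: x 1.1205, y 0.4038 (then +3.8637 / +1.0353)
    (2,7) via y @ 0.4038
    (1,7) via x @ 1.1205
    (1,6) via y @ 1.4390
    (1,5) via y @ 2.4743
    (1,4) via y @ 3.5096
    (1,3) via y @ 4.5449
    (0,3) via x @ 4.9842  # hit
  → r_3 = 4.9842
beam 4: φ=0°, α=300°
  direction (0.5000, -0.8660); cell (2,8); t to first gridline: x 1.4200, y 0.4503 (then +2.0000 / +1.1547)
    (2,7) via y @ 0.4503
    (3,7) via x @ 1.4200
    (3,6) via y @ 1.6050
    (3,5) via y @ 2.7597
    (4,5) via x @ 3.4200
    (4,4) via y @ 3.9144
    (4,3) via y @ 5.0691
    (5,3) via x @ 5.4200
    (5,2) via y @ 6.2238
    (5,1) via y @ 7.3785
    (6,1) via x @ 7.4200
    (6,0) via y @ 8.5332  # hit
  → r_4 = 8.5332
beam 5: φ=45°, α=345°
  direction (0.9659, -0.2588); cell (2,8); t to first gridline: x 0.7350, y 1.5068 (then +1.0353 / +3.8637)
    (3,8) via x @ 0.7350
    (3,7) via y @ 1.5068
    (4,7) via x @ 1.7703
    (5,7) via x @ 2.8056
    (6,7) via x @ 3.8409
    (7,7) via x @ 4.8762
    (7,6) via y @ 5.3705
    (8,6) via x @ 5.9114  # hit
  → r_5 = 5.9114
beam 6: φ=90°, α=30°
  direction (0.8660, 0.5000); cell (2,8); t to first gridline: x 0.8198, y 1.2200 (then +1.1547 / +2.0000)
    (3,8) via x @ 0.8198
    (3,9) via y @ 1.2200  # hit
  → r_6 = 1.2200
beam 7: φ=135°, α=75°
  direction (0.2588, 0.9659); cell (2,8); t to first gridline: x 2.7432, y 0.6315 (then +3.8637 / +1.0353)
    (2,9) via y @ 0.6315  # hit
  → r_7 = 0.6315

ranges = [1.3355, 1.4896, 4.9842, 8.5332, 5.9114, 1.2200, 0.6315]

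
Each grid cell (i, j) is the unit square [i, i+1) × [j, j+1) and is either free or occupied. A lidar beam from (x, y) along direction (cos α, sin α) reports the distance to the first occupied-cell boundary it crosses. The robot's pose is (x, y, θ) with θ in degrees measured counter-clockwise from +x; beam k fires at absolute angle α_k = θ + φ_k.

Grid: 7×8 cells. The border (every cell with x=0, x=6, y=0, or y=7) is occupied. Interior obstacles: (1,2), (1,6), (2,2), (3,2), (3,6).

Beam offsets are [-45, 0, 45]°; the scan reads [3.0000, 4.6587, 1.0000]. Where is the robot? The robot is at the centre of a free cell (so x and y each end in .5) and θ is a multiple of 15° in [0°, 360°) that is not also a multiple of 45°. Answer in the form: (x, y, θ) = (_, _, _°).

Enumerate (i+0.5, j+0.5, θ) over the 25 free cells and 16 admissible headings. For each, cast all 3 beams and compare to the given ranges.
  (2.5, 1.5, 75°): beam 1 = 1.0000 ≠ 3.0000 ✗
  (3.5, 5.5, 240°): beam 1 = 2.5882 ≠ 3.0000 ✗
  (4.5, 3.5, 345°): beam 1 = 2.8868 ≠ 3.0000 ✗
  …
  (4.5, 1.5, 105°): r_1=3.0000, r_2=4.6587, r_3=1.0000 — all match ✓
Unique over the lattice → pose = (4.5, 1.5, 105°).

(x, y, θ) = (4.5, 1.5, 105°)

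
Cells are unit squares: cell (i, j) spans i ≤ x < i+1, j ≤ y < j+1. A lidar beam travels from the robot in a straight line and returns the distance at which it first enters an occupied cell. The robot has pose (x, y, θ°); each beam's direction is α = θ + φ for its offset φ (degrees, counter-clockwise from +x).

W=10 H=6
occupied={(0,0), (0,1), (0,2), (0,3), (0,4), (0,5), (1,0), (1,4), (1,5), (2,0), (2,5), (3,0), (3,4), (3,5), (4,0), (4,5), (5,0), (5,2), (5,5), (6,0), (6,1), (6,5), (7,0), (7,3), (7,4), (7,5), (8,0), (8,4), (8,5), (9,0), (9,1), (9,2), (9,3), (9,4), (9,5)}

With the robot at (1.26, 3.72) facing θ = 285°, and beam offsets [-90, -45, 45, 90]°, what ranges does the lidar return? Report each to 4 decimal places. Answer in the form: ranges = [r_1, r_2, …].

ranges = [0.2692, 0.5200, 5.4400, 1.8014]

beam 1: φ=-90°, α=195°
  cosα=-0.9659 sinα=-0.2588 | (1,3) | tMaxX 0.2692 tMaxY 2.7819 | tΔX 1.0353 tΔY 3.8637
    t=0.2692 [x] (0,3) — stop
  → r_1 = 0.2692
beam 2: φ=-45°, α=240°
  cosα=-0.5000 sinα=-0.8660 | (1,3) | tMaxX 0.5200 tMaxY 0.8314 | tΔX 2.0000 tΔY 1.1547
    t=0.5200 [x] (0,3) — stop
  → r_2 = 0.5200
beam 3: φ=45°, α=330°
  cosα=0.8660 sinα=-0.5000 | (1,3) | tMaxX 0.8545 tMaxY 1.4400 | tΔX 1.1547 tΔY 2.0000
    t=0.8545 [x] (2,3)
    t=1.4400 [y] (2,2)
    t=2.0092 [x] (3,2)
    t=3.1639 [x] (4,2)
    t=3.4400 [y] (4,1)
    t=4.3186 [x] (5,1)
    t=5.4400 [y] (5,0) — stop
  → r_3 = 5.4400
beam 4: φ=90°, α=15°
  cosα=0.9659 sinα=0.2588 | (1,3) | tMaxX 0.7661 tMaxY 1.0818 | tΔX 1.0353 tΔY 3.8637
    t=0.7661 [x] (2,3)
    t=1.0818 [y] (2,4)
    t=1.8014 [x] (3,4) — stop
  → r_4 = 1.8014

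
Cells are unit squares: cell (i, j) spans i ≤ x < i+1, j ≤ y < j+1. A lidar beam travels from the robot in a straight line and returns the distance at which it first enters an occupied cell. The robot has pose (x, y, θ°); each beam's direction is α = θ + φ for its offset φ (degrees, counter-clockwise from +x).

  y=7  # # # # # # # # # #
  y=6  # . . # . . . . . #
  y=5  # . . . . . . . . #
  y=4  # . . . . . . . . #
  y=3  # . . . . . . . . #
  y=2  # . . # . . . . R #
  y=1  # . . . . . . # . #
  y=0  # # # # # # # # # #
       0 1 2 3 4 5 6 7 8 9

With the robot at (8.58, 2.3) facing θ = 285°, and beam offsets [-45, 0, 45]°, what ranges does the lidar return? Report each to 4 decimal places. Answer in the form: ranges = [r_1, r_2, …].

beam 1: φ=-45°, α=240°
  cosα=-0.5000 sinα=-0.8660 | (8,2) | tMaxX 1.1600 tMaxY 0.3464 | tΔX 2.0000 tΔY 1.1547
    t=0.3464 [y] (8,1)
    t=1.1600 [x] (7,1) — stop
  → r_1 = 1.1600
beam 2: φ=0°, α=285°
  cosα=0.2588 sinα=-0.9659 | (8,2) | tMaxX 1.6228 tMaxY 0.3106 | tΔX 3.8637 tΔY 1.0353
    t=0.3106 [y] (8,1)
    t=1.3459 [y] (8,0) — stop
  → r_2 = 1.3459
beam 3: φ=45°, α=330°
  cosα=0.8660 sinα=-0.5000 | (8,2) | tMaxX 0.4850 tMaxY 0.6000 | tΔX 1.1547 tΔY 2.0000
    t=0.4850 [x] (9,2) — stop
  → r_3 = 0.4850

ranges = [1.1600, 1.3459, 0.4850]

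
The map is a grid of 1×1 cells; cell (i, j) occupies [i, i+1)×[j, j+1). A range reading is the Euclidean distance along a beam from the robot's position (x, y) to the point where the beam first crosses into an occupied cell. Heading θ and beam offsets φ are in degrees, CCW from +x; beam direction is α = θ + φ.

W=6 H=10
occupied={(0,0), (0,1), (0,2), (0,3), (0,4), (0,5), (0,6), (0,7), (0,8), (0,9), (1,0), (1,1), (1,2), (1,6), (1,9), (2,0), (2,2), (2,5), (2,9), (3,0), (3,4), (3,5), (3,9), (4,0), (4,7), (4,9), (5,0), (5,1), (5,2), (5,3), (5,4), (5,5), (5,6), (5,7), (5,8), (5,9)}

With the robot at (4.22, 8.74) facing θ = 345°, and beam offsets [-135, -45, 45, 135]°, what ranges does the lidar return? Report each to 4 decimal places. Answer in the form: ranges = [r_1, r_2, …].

ranges = [3.4800, 0.8545, 0.5200, 0.3002]

beam 1: φ=-135°, α=210°
  dir = (cos 210°, sin 210°) = (-0.8660, -0.5000); from cell (4,8)
  next x-line at t=0.2540, next y-line at t=1.4800; Δt_x=1.1547, Δt_y=2.0000
    x: enter (3,8) at t=0.2540
    x: enter (2,8) at t=1.4087
    y: enter (2,7) at t=1.4800
    x: enter (1,7) at t=2.5634
    y: enter (1,6) at t=3.4800 ← occupied
  → r_1 = 3.4800
beam 2: φ=-45°, α=300°
  dir = (cos 300°, sin 300°) = (0.5000, -0.8660); from cell (4,8)
  next x-line at t=1.5600, next y-line at t=0.8545; Δt_x=2.0000, Δt_y=1.1547
    y: enter (4,7) at t=0.8545 ← occupied
  → r_2 = 0.8545
beam 3: φ=45°, α=30°
  dir = (cos 30°, sin 30°) = (0.8660, 0.5000); from cell (4,8)
  next x-line at t=0.9007, next y-line at t=0.5200; Δt_x=1.1547, Δt_y=2.0000
    y: enter (4,9) at t=0.5200 ← occupied
  → r_3 = 0.5200
beam 4: φ=135°, α=120°
  dir = (cos 120°, sin 120°) = (-0.5000, 0.8660); from cell (4,8)
  next x-line at t=0.4400, next y-line at t=0.3002; Δt_x=2.0000, Δt_y=1.1547
    y: enter (4,9) at t=0.3002 ← occupied
  → r_4 = 0.3002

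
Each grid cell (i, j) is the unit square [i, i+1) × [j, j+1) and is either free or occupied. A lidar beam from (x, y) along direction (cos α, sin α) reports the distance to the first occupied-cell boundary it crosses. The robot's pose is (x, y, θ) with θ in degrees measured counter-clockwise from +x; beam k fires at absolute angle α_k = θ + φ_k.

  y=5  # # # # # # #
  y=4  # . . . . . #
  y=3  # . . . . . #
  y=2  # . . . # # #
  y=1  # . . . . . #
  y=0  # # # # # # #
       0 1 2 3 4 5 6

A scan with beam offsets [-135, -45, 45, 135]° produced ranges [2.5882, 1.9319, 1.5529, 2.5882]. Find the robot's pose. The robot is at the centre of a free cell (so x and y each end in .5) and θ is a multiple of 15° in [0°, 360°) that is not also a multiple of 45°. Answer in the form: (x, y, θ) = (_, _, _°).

(x, y, θ) = (3.5, 3.5, 30°)

Candidates: 18 free-cell centres × 16 headings = 288 poses. Raycast each; keep the one whose scan matches to 4 dp.
  (5.5, 4.5, 75°): beam 1 = 1.0000 ≠ 2.5882 ✗
  (1.5, 1.5, 15°): beam 1 = 0.5774 ≠ 2.5882 ✗
  (1.5, 1.5, 105°): beam 1 = 1.0000 ≠ 2.5882 ✗
  (4.5, 3.5, 30°): beam 1 = 0.5176 ≠ 2.5882 ✗
  …
  (3.5, 3.5, 30°): r_1=2.5882, r_2=1.9319, r_3=1.5529, r_4=2.5882 — all match ✓
Only this pose fits every beam.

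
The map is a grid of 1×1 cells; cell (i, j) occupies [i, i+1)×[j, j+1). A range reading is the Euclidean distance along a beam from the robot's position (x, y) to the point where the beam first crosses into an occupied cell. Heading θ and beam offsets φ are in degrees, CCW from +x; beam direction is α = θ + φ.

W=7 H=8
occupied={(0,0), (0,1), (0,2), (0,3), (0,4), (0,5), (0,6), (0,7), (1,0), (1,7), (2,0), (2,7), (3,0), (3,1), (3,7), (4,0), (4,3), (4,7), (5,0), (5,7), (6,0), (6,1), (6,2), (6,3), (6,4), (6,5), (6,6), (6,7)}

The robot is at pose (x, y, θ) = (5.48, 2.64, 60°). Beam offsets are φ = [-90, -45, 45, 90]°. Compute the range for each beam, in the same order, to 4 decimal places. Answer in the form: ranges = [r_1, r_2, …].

beam 1: φ=-90°, α=330°
  d=(0.8660,-0.5000)  start (5,2)  tX=0.6004 tY=1.2800  stride 1/|dx|=1.1547 1/|dy|=2.0000
    cross x-line → (6,2), t=0.6004 (wall)
  → r_1 = 0.6004
beam 2: φ=-45°, α=15°
  d=(0.9659,0.2588)  start (5,2)  tX=0.5383 tY=1.3909  stride 1/|dx|=1.0353 1/|dy|=3.8637
    cross x-line → (6,2), t=0.5383 (wall)
  → r_2 = 0.5383
beam 3: φ=45°, α=105°
  d=(-0.2588,0.9659)  start (5,2)  tX=1.8546 tY=0.3727  stride 1/|dx|=3.8637 1/|dy|=1.0353
    cross y-line → (5,3), t=0.3727
    cross y-line → (5,4), t=1.4080
    cross x-line → (4,4), t=1.8546
    cross y-line → (4,5), t=2.4433
    cross y-line → (4,6), t=3.4785
    cross y-line → (4,7), t=4.5138 (wall)
  → r_3 = 4.5138
beam 4: φ=90°, α=150°
  d=(-0.8660,0.5000)  start (5,2)  tX=0.5543 tY=0.7200  stride 1/|dx|=1.1547 1/|dy|=2.0000
    cross x-line → (4,2), t=0.5543
    cross y-line → (4,3), t=0.7200 (wall)
  → r_4 = 0.7200

ranges = [0.6004, 0.5383, 4.5138, 0.7200]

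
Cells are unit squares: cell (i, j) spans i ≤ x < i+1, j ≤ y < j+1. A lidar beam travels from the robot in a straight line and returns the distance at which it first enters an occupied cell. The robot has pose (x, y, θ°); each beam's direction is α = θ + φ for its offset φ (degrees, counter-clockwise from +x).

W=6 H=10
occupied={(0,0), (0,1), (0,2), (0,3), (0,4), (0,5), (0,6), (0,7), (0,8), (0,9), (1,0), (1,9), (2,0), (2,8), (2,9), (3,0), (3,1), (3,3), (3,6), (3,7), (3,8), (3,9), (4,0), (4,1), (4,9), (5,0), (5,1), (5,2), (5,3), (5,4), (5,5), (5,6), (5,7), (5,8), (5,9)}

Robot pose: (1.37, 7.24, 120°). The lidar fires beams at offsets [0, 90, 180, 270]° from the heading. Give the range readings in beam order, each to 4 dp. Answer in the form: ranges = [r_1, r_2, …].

beam 1: φ=0°, α=120°
  dir = (cos 120°, sin 120°) = (-0.5000, 0.8660); from cell (1,7)
  next x-line at t=0.7400, next y-line at t=0.8776; Δt_x=2.0000, Δt_y=1.1547
    x: enter (0,7) at t=0.7400 ← occupied
  → r_1 = 0.7400
beam 2: φ=90°, α=210°
  dir = (cos 210°, sin 210°) = (-0.8660, -0.5000); from cell (1,7)
  next x-line at t=0.4272, next y-line at t=0.4800; Δt_x=1.1547, Δt_y=2.0000
    x: enter (0,7) at t=0.4272 ← occupied
  → r_2 = 0.4272
beam 3: φ=180°, α=300°
  dir = (cos 300°, sin 300°) = (0.5000, -0.8660); from cell (1,7)
  next x-line at t=1.2600, next y-line at t=0.2771; Δt_x=2.0000, Δt_y=1.1547
    y: enter (1,6) at t=0.2771
    x: enter (2,6) at t=1.2600
    y: enter (2,5) at t=1.4318
    y: enter (2,4) at t=2.5865
    x: enter (3,4) at t=3.2600
    y: enter (3,3) at t=3.7412 ← occupied
  → r_3 = 3.7412
beam 4: φ=270°, α=30°
  dir = (cos 30°, sin 30°) = (0.8660, 0.5000); from cell (1,7)
  next x-line at t=0.7275, next y-line at t=1.5200; Δt_x=1.1547, Δt_y=2.0000
    x: enter (2,7) at t=0.7275
    y: enter (2,8) at t=1.5200 ← occupied
  → r_4 = 1.5200

ranges = [0.7400, 0.4272, 3.7412, 1.5200]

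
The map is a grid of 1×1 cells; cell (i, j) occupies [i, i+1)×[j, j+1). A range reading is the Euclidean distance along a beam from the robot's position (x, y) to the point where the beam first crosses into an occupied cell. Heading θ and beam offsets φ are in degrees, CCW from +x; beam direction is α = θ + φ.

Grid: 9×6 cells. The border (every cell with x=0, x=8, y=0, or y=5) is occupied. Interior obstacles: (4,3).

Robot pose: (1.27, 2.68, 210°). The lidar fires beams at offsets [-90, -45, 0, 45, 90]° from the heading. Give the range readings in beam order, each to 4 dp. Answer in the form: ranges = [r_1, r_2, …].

beam 1: φ=-90°, α=120°
  cosα=-0.5000 sinα=0.8660 | (1,2) | tMaxX 0.5400 tMaxY 0.3695 | tΔX 2.0000 tΔY 1.1547
    t=0.3695 [y] (1,3)
    t=0.5400 [x] (0,3) — stop
  → r_1 = 0.5400
beam 2: φ=-45°, α=165°
  cosα=-0.9659 sinα=0.2588 | (1,2) | tMaxX 0.2795 tMaxY 1.2364 | tΔX 1.0353 tΔY 3.8637
    t=0.2795 [x] (0,2) — stop
  → r_2 = 0.2795
beam 3: φ=0°, α=210°
  cosα=-0.8660 sinα=-0.5000 | (1,2) | tMaxX 0.3118 tMaxY 1.3600 | tΔX 1.1547 tΔY 2.0000
    t=0.3118 [x] (0,2) — stop
  → r_3 = 0.3118
beam 4: φ=45°, α=255°
  cosα=-0.2588 sinα=-0.9659 | (1,2) | tMaxX 1.0432 tMaxY 0.7040 | tΔX 3.8637 tΔY 1.0353
    t=0.7040 [y] (1,1)
    t=1.0432 [x] (0,1) — stop
  → r_4 = 1.0432
beam 5: φ=90°, α=300°
  cosα=0.5000 sinα=-0.8660 | (1,2) | tMaxX 1.4600 tMaxY 0.7852 | tΔX 2.0000 tΔY 1.1547
    t=0.7852 [y] (1,1)
    t=1.4600 [x] (2,1)
    t=1.9399 [y] (2,0) — stop
  → r_5 = 1.9399

ranges = [0.5400, 0.2795, 0.3118, 1.0432, 1.9399]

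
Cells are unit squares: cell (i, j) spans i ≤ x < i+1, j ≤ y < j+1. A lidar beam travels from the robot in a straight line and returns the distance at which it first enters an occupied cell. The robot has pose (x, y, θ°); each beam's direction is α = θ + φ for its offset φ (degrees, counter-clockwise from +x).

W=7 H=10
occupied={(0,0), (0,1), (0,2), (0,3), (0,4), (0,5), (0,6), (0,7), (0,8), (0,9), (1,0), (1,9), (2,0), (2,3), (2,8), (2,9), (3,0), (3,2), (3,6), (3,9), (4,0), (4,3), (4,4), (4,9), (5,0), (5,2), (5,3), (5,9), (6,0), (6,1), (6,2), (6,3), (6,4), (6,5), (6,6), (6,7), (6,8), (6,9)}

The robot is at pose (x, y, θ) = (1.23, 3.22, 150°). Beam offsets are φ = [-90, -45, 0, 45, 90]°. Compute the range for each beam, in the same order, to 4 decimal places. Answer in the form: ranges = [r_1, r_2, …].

beam 1: φ=-90°, α=60°
  cosα=0.5000 sinα=0.8660 | (1,3) | tMaxX 1.5400 tMaxY 0.9007 | tΔX 2.0000 tΔY 1.1547
    t=0.9007 [y] (1,4)
    t=1.5400 [x] (2,4)
    t=2.0554 [y] (2,5)
    t=3.2101 [y] (2,6)
    t=3.5400 [x] (3,6) — stop
  → r_1 = 3.5400
beam 2: φ=-45°, α=105°
  cosα=-0.2588 sinα=0.9659 | (1,3) | tMaxX 0.8887 tMaxY 0.8075 | tΔX 3.8637 tΔY 1.0353
    t=0.8075 [y] (1,4)
    t=0.8887 [x] (0,4) — stop
  → r_2 = 0.8887
beam 3: φ=0°, α=150°
  cosα=-0.8660 sinα=0.5000 | (1,3) | tMaxX 0.2656 tMaxY 1.5600 | tΔX 1.1547 tΔY 2.0000
    t=0.2656 [x] (0,3) — stop
  → r_3 = 0.2656
beam 4: φ=45°, α=195°
  cosα=-0.9659 sinα=-0.2588 | (1,3) | tMaxX 0.2381 tMaxY 0.8500 | tΔX 1.0353 tΔY 3.8637
    t=0.2381 [x] (0,3) — stop
  → r_4 = 0.2381
beam 5: φ=90°, α=240°
  cosα=-0.5000 sinα=-0.8660 | (1,3) | tMaxX 0.4600 tMaxY 0.2540 | tΔX 2.0000 tΔY 1.1547
    t=0.2540 [y] (1,2)
    t=0.4600 [x] (0,2) — stop
  → r_5 = 0.4600

ranges = [3.5400, 0.8887, 0.2656, 0.2381, 0.4600]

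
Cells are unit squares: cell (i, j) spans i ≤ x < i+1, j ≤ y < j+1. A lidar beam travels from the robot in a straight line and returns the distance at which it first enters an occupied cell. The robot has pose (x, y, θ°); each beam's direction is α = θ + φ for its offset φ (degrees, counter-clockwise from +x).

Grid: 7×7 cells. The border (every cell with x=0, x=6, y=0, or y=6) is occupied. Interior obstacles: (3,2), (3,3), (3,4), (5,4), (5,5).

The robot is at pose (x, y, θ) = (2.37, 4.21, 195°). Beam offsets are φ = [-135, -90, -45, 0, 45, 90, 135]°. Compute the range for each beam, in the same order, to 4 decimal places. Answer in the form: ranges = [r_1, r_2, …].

beam 1: φ=-135°, α=60°
  cosα=0.5000 sinα=0.8660 | (2,4) | tMaxX 1.2600 tMaxY 0.9122 | tΔX 2.0000 tΔY 1.1547
    t=0.9122 [y] (2,5)
    t=1.2600 [x] (3,5)
    t=2.0669 [y] (3,6) — stop
  → r_1 = 2.0669
beam 2: φ=-90°, α=105°
  cosα=-0.2588 sinα=0.9659 | (2,4) | tMaxX 1.4296 tMaxY 0.8179 | tΔX 3.8637 tΔY 1.0353
    t=0.8179 [y] (2,5)
    t=1.4296 [x] (1,5)
    t=1.8531 [y] (1,6) — stop
  → r_2 = 1.8531
beam 3: φ=-45°, α=150°
  cosα=-0.8660 sinα=0.5000 | (2,4) | tMaxX 0.4272 tMaxY 1.5800 | tΔX 1.1547 tΔY 2.0000
    t=0.4272 [x] (1,4)
    t=1.5800 [y] (1,5)
    t=1.5819 [x] (0,5) — stop
  → r_3 = 1.5819
beam 4: φ=0°, α=195°
  cosα=-0.9659 sinα=-0.2588 | (2,4) | tMaxX 0.3831 tMaxY 0.8114 | tΔX 1.0353 tΔY 3.8637
    t=0.3831 [x] (1,4)
    t=0.8114 [y] (1,3)
    t=1.4183 [x] (0,3) — stop
  → r_4 = 1.4183
beam 5: φ=45°, α=240°
  cosα=-0.5000 sinα=-0.8660 | (2,4) | tMaxX 0.7400 tMaxY 0.2425 | tΔX 2.0000 tΔY 1.1547
    t=0.2425 [y] (2,3)
    t=0.7400 [x] (1,3)
    t=1.3972 [y] (1,2)
    t=2.5519 [y] (1,1)
    t=2.7400 [x] (0,1) — stop
  → r_5 = 2.7400
beam 6: φ=90°, α=285°
  cosα=0.2588 sinα=-0.9659 | (2,4) | tMaxX 2.4341 tMaxY 0.2174 | tΔX 3.8637 tΔY 1.0353
    t=0.2174 [y] (2,3)
    t=1.2527 [y] (2,2)
    t=2.2880 [y] (2,1)
    t=2.4341 [x] (3,1)
    t=3.3232 [y] (3,0) — stop
  → r_6 = 3.3232
beam 7: φ=135°, α=330°
  cosα=0.8660 sinα=-0.5000 | (2,4) | tMaxX 0.7275 tMaxY 0.4200 | tΔX 1.1547 tΔY 2.0000
    t=0.4200 [y] (2,3)
    t=0.7275 [x] (3,3) — stop
  → r_7 = 0.7275

ranges = [2.0669, 1.8531, 1.5819, 1.4183, 2.7400, 3.3232, 0.7275]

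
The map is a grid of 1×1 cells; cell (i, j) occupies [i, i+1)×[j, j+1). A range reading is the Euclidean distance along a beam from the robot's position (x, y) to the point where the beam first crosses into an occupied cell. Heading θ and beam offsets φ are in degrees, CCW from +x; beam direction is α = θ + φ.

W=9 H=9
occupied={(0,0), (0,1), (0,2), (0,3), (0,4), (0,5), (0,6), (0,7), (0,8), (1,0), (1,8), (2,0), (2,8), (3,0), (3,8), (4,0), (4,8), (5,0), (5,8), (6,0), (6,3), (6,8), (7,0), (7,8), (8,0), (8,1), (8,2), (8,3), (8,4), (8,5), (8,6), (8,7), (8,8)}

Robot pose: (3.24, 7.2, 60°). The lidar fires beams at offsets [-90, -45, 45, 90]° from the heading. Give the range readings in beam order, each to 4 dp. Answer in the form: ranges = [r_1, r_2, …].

ranges = [5.4964, 3.0910, 0.8282, 1.6000]

beam 1: φ=-90°, α=330°
  direction (0.8660, -0.5000); cell (3,7); t to first gridline: x 0.8776, y 0.4000 (then +1.1547 / +2.0000)
    (3,6) via y @ 0.4000
    (4,6) via x @ 0.8776
    (5,6) via x @ 2.0323
    (5,5) via y @ 2.4000
    (6,5) via x @ 3.1870
    (7,5) via x @ 4.3417
    (7,4) via y @ 4.4000
    (8,4) via x @ 5.4964  # hit
  → r_1 = 5.4964
beam 2: φ=-45°, α=15°
  direction (0.9659, 0.2588); cell (3,7); t to first gridline: x 0.7868, y 3.0910 (then +1.0353 / +3.8637)
    (4,7) via x @ 0.7868
    (5,7) via x @ 1.8221
    (6,7) via x @ 2.8574
    (6,8) via y @ 3.0910  # hit
  → r_2 = 3.0910
beam 3: φ=45°, α=105°
  direction (-0.2588, 0.9659); cell (3,7); t to first gridline: x 0.9273, y 0.8282 (then +3.8637 / +1.0353)
    (3,8) via y @ 0.8282  # hit
  → r_3 = 0.8282
beam 4: φ=90°, α=150°
  direction (-0.8660, 0.5000); cell (3,7); t to first gridline: x 0.2771, y 1.6000 (then +1.1547 / +2.0000)
    (2,7) via x @ 0.2771
    (1,7) via x @ 1.4318
    (1,8) via y @ 1.6000  # hit
  → r_4 = 1.6000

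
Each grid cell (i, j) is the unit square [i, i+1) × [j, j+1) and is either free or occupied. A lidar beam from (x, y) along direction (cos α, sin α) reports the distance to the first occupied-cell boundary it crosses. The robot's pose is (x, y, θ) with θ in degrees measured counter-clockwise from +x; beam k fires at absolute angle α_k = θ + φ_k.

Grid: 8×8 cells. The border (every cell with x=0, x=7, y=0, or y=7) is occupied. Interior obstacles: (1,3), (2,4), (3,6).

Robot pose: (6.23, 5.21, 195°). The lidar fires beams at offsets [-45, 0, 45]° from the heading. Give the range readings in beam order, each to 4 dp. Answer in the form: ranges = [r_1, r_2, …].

ranges = [2.5750, 3.3439, 4.8613]

beam 1: φ=-45°, α=150°
  direction (-0.8660, 0.5000); cell (6,5); t to first gridline: x 0.2656, y 1.5800 (then +1.1547 / +2.0000)
    (5,5) via x @ 0.2656
    (4,5) via x @ 1.4203
    (4,6) via y @ 1.5800
    (3,6) via x @ 2.5750  # hit
  → r_1 = 2.5750
beam 2: φ=0°, α=195°
  direction (-0.9659, -0.2588); cell (6,5); t to first gridline: x 0.2381, y 0.8114 (then +1.0353 / +3.8637)
    (5,5) via x @ 0.2381
    (5,4) via y @ 0.8114
    (4,4) via x @ 1.2734
    (3,4) via x @ 2.3087
    (2,4) via x @ 3.3439  # hit
  → r_2 = 3.3439
beam 3: φ=45°, α=240°
  direction (-0.5000, -0.8660); cell (6,5); t to first gridline: x 0.4600, y 0.2425 (then +2.0000 / +1.1547)
    (6,4) via y @ 0.2425
    (5,4) via x @ 0.4600
    (5,3) via y @ 1.3972
    (4,3) via x @ 2.4600
    (4,2) via y @ 2.5519
    (4,1) via y @ 3.7066
    (3,1) via x @ 4.4600
    (3,0) via y @ 4.8613  # hit
  → r_3 = 4.8613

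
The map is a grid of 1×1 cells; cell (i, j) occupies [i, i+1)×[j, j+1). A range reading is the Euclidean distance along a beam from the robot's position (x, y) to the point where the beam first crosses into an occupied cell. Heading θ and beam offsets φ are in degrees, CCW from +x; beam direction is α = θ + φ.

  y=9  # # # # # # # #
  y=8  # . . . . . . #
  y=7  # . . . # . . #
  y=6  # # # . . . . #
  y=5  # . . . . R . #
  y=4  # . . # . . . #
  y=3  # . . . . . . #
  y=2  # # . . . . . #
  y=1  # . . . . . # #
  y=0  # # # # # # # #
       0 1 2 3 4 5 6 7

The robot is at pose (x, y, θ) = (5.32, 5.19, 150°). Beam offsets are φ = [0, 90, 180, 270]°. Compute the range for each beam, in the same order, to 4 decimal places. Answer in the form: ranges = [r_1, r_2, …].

ranges = [2.6789, 4.8382, 1.9399, 3.3600]

beam 1: φ=0°, α=150°
  d=(-0.8660,0.5000)  start (5,5)  tX=0.3695 tY=1.6200  stride 1/|dx|=1.1547 1/|dy|=2.0000
    cross x-line → (4,5), t=0.3695
    cross x-line → (3,5), t=1.5242
    cross y-line → (3,6), t=1.6200
    cross x-line → (2,6), t=2.6789 (wall)
  → r_1 = 2.6789
beam 2: φ=90°, α=240°
  d=(-0.5000,-0.8660)  start (5,5)  tX=0.6400 tY=0.2194  stride 1/|dx|=2.0000 1/|dy|=1.1547
    cross y-line → (5,4), t=0.2194
    cross x-line → (4,4), t=0.6400
    cross y-line → (4,3), t=1.3741
    cross y-line → (4,2), t=2.5288
    cross x-line → (3,2), t=2.6400
    cross y-line → (3,1), t=3.6835
    cross x-line → (2,1), t=4.6400
    cross y-line → (2,0), t=4.8382 (wall)
  → r_2 = 4.8382
beam 3: φ=180°, α=330°
  d=(0.8660,-0.5000)  start (5,5)  tX=0.7852 tY=0.3800  stride 1/|dx|=1.1547 1/|dy|=2.0000
    cross y-line → (5,4), t=0.3800
    cross x-line → (6,4), t=0.7852
    cross x-line → (7,4), t=1.9399 (wall)
  → r_3 = 1.9399
beam 4: φ=270°, α=60°
  d=(0.5000,0.8660)  start (5,5)  tX=1.3600 tY=0.9353  stride 1/|dx|=2.0000 1/|dy|=1.1547
    cross y-line → (5,6), t=0.9353
    cross x-line → (6,6), t=1.3600
    cross y-line → (6,7), t=2.0900
    cross y-line → (6,8), t=3.2447
    cross x-line → (7,8), t=3.3600 (wall)
  → r_4 = 3.3600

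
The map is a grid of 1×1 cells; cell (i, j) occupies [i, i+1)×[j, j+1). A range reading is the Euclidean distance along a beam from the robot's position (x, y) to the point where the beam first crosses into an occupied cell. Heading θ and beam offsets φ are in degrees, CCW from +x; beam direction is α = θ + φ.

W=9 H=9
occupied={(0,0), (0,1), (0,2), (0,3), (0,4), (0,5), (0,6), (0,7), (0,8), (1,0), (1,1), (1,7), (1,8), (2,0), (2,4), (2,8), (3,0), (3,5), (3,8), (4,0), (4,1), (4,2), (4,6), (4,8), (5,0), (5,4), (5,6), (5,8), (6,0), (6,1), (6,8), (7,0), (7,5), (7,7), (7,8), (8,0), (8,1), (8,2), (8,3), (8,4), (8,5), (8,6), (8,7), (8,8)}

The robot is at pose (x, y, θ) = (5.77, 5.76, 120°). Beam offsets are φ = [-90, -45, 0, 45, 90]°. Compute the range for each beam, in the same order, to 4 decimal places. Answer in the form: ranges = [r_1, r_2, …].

beam 1: φ=-90°, α=30°
  d=(0.8660,0.5000)  start (5,5)  tX=0.2656 tY=0.4800  stride 1/|dx|=1.1547 1/|dy|=2.0000
    cross x-line → (6,5), t=0.2656
    cross y-line → (6,6), t=0.4800
    cross x-line → (7,6), t=1.4203
    cross y-line → (7,7), t=2.4800 (wall)
  → r_1 = 2.4800
beam 2: φ=-45°, α=75°
  d=(0.2588,0.9659)  start (5,5)  tX=0.8887 tY=0.2485  stride 1/|dx|=3.8637 1/|dy|=1.0353
    cross y-line → (5,6), t=0.2485 (wall)
  → r_2 = 0.2485
beam 3: φ=0°, α=120°
  d=(-0.5000,0.8660)  start (5,5)  tX=1.5400 tY=0.2771  stride 1/|dx|=2.0000 1/|dy|=1.1547
    cross y-line → (5,6), t=0.2771 (wall)
  → r_3 = 0.2771
beam 4: φ=45°, α=165°
  d=(-0.9659,0.2588)  start (5,5)  tX=0.7972 tY=0.9273  stride 1/|dx|=1.0353 1/|dy|=3.8637
    cross x-line → (4,5), t=0.7972
    cross y-line → (4,6), t=0.9273 (wall)
  → r_4 = 0.9273
beam 5: φ=90°, α=210°
  d=(-0.8660,-0.5000)  start (5,5)  tX=0.8891 tY=1.5200  stride 1/|dx|=1.1547 1/|dy|=2.0000
    cross x-line → (4,5), t=0.8891
    cross y-line → (4,4), t=1.5200
    cross x-line → (3,4), t=2.0438
    cross x-line → (2,4), t=3.1985 (wall)
  → r_5 = 3.1985

ranges = [2.4800, 0.2485, 0.2771, 0.9273, 3.1985]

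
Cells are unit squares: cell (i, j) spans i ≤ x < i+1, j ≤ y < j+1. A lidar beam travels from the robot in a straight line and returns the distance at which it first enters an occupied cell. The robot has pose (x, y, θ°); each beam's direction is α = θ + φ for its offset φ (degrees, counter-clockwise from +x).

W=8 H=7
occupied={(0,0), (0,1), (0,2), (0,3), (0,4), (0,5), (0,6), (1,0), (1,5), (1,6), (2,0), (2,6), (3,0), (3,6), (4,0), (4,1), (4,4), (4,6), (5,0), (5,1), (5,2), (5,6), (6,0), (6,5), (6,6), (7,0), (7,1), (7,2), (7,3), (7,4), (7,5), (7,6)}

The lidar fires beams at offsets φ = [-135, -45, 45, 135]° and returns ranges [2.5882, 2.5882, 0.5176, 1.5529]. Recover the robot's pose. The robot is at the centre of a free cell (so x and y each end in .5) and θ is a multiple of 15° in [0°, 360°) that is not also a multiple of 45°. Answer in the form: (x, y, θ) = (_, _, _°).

(x, y, θ) = (3.5, 4.5, 330°)

Candidates: 24 free-cell centres × 16 headings = 384 poses. Raycast each; keep the one whose scan matches to 4 dp.
  (4.5, 3.5, 210°): beam 1 = 0.5176 ≠ 2.5882 ✗
  (2.5, 3.5, 15°): beam 1 = 2.8868 ≠ 2.5882 ✗
  (1.5, 3.5, 210°): beam 1 = 1.5529 ≠ 2.5882 ✗
  …
  (3.5, 4.5, 330°): r_1=2.5882, r_2=2.5882, r_3=0.5176, r_4=1.5529 — all match ✓
Unique over the lattice → pose = (3.5, 4.5, 330°).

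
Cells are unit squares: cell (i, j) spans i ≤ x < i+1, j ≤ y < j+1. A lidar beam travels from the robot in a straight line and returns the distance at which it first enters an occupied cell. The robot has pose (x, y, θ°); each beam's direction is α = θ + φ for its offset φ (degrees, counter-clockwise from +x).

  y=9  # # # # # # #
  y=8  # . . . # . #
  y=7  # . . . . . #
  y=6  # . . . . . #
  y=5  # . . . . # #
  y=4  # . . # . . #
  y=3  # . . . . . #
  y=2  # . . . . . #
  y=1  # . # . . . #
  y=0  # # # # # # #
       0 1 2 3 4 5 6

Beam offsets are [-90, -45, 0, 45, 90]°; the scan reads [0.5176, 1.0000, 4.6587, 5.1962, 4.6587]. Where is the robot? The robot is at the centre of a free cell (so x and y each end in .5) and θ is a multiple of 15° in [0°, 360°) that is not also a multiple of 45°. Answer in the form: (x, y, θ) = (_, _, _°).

Candidates: 36 free-cell centres × 16 headings = 576 poses. Raycast each; keep the one whose scan matches to 4 dp.
  (2.5, 5.5, 210°): beam 1 = 3.0000 ≠ 0.5176 ✗
  (4.5, 6.5, 210°): beam 1 = 2.8868 ≠ 0.5176 ✗
  (3.5, 2.5, 15°): beam 1 = 1.5529 ≠ 0.5176 ✗
  …
  (1.5, 6.5, 285°): r_1=0.5176, r_2=1.0000, r_3=4.6587, r_4=5.1962, r_5=4.6587 — all match ✓
Unique over the lattice → pose = (1.5, 6.5, 285°).

(x, y, θ) = (1.5, 6.5, 285°)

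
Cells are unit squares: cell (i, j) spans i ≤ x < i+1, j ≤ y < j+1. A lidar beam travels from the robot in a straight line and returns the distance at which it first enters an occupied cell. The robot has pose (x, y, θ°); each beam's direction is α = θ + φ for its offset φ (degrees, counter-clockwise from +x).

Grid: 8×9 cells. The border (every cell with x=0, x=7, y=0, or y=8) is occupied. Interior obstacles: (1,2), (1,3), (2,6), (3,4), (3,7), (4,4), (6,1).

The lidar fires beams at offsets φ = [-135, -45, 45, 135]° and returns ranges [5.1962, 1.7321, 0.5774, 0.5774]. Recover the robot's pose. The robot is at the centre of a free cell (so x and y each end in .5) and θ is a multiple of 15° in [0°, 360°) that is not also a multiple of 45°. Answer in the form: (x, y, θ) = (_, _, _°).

The pose lattice has 35·16 = 560 candidates. Test each by forward raycasting.
  (3.5, 1.5, 300°): beam 1 = 1.9319 ≠ 5.1962 ✗
  (3.5, 5.5, 150°): beam 1 = 3.6235 ≠ 5.1962 ✗
  (4.5, 2.5, 300°): beam 1 = 2.5882 ≠ 5.1962 ✗
  …
  (1.5, 4.5, 105°): r_1=5.1962, r_2=1.7321, r_3=0.5774, r_4=0.5774 — all match ✓
No second candidate reproduces the full scan.

(x, y, θ) = (1.5, 4.5, 105°)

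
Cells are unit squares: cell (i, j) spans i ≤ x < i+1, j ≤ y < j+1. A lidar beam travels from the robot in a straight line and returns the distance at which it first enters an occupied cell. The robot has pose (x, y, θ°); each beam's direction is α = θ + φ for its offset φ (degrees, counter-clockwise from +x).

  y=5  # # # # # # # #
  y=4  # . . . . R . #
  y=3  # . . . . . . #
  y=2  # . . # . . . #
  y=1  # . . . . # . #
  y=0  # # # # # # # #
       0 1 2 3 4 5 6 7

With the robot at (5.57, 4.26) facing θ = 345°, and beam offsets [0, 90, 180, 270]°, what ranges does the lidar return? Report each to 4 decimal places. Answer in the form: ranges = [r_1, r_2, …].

beam 1: φ=0°, α=345°
  direction (0.9659, -0.2588); cell (5,4); t to first gridline: x 0.4452, y 1.0046 (then +1.0353 / +3.8637)
    (6,4) via x @ 0.4452
    (6,3) via y @ 1.0046
    (7,3) via x @ 1.4804  # hit
  → r_1 = 1.4804
beam 2: φ=90°, α=75°
  direction (0.2588, 0.9659); cell (5,4); t to first gridline: x 1.6614, y 0.7661 (then +3.8637 / +1.0353)
    (5,5) via y @ 0.7661  # hit
  → r_2 = 0.7661
beam 3: φ=180°, α=165°
  direction (-0.9659, 0.2588); cell (5,4); t to first gridline: x 0.5901, y 2.8591 (then +1.0353 / +3.8637)
    (4,4) via x @ 0.5901
    (3,4) via x @ 1.6254
    (2,4) via x @ 2.6607
    (2,5) via y @ 2.8591  # hit
  → r_3 = 2.8591
beam 4: φ=270°, α=255°
  direction (-0.2588, -0.9659); cell (5,4); t to first gridline: x 2.2023, y 0.2692 (then +3.8637 / +1.0353)
    (5,3) via y @ 0.2692
    (5,2) via y @ 1.3044
    (4,2) via x @ 2.2023
    (4,1) via y @ 2.3397
    (4,0) via y @ 3.3750  # hit
  → r_4 = 3.3750

ranges = [1.4804, 0.7661, 2.8591, 3.3750]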